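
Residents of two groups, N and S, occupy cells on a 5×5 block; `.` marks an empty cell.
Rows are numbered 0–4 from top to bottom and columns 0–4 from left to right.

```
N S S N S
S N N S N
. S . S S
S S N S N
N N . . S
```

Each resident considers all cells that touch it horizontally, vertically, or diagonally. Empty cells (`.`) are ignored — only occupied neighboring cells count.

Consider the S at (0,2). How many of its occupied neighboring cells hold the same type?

Occupied neighbors of (0,2): (0,1)=S, (0,3)=N, (1,1)=N, (1,2)=N, (1,3)=S.
Same type (S): 2 of 5.

2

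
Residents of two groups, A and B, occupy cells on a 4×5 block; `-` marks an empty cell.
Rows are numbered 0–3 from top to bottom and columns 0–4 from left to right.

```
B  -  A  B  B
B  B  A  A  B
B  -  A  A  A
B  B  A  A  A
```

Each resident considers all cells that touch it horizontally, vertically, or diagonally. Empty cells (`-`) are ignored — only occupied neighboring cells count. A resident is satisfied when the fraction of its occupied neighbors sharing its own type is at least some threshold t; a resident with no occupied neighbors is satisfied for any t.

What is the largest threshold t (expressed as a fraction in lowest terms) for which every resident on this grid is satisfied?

(0,0)B 2/2
(0,2)A 2/4
(0,3)B 2/5
(0,4)B 2/3
(1,0)B 3/3
(1,1)B 3/6
(1,2)A 4/6
(1,3)A 5/8
(1,4)B 2/5
(2,0)B 4/4
(2,2)A 5/7
(2,3)A 7/8
(2,4)A 4/5
(3,0)B 2/2
(3,1)B 2/4
(3,2)A 3/4
(3,3)A 5/5
(3,4)A 3/3
The smallest same-type fraction is 2/5 at (0,3), which reduces to 2/5. Any threshold above that leaves this resident unsatisfied.

2/5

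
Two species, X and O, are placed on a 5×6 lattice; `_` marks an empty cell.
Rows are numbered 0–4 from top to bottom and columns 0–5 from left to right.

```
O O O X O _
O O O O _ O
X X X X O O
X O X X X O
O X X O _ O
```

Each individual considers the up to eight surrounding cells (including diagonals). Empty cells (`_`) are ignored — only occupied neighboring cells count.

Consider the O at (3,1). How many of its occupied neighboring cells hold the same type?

1

Occupied neighbors of (3,1): (2,0)=X, (2,1)=X, (2,2)=X, (3,0)=X, (3,2)=X, (4,0)=O, (4,1)=X, (4,2)=X.
Same type (O): 1 of 8.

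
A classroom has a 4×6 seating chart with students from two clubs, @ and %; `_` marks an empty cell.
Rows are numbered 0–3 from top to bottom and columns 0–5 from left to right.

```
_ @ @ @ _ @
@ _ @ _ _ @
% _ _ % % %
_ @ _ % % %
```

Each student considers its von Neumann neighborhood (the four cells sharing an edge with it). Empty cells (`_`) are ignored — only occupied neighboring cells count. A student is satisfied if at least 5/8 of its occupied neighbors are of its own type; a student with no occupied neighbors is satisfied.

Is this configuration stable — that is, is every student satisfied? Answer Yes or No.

No

Row 0: (0,1)@ 1/1 ✓ · (0,2)@ 3/3 ✓ · (0,3)@ 1/1 ✓ · (0,5)@ 1/1 ✓
Row 1: (1,0)@ 0/1 ✗ · (1,2)@ 1/1 ✓ · (1,5)@ 1/2 ✗
Row 2: (2,0)% 0/1 ✗ · (2,3)% 2/2 ✓ · (2,4)% 3/3 ✓ · (2,5)% 2/3 ✓
Row 3: (3,1)@ 0/0 ✓ · (3,3)% 2/2 ✓ · (3,4)% 3/3 ✓ · (3,5)% 2/2 ✓
For instance (1,0) has only 0/1 same-type neighbors, below 5/8.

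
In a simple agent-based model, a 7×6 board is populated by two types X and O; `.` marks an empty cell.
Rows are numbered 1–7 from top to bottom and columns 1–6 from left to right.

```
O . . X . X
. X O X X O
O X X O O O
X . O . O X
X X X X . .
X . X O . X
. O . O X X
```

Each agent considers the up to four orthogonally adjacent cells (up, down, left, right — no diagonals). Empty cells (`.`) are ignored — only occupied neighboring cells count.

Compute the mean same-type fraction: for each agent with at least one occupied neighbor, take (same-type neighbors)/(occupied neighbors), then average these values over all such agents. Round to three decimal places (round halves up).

Row 1: (1,1)O — no occupied neighbors · (1,4)X 1/1 · (1,6)X 0/1
Row 2: (2,2)X 1/2 · (2,3)O 0/3 · (2,4)X 2/4 · (2,5)X 1/3 · (2,6)O 1/3
Row 3: (3,1)O 0/2 · (3,2)X 2/3 · (3,3)X 1/4 · (3,4)O 1/3 · (3,5)O 3/4 · (3,6)O 2/3
Row 4: (4,1)X 1/2 · (4,3)O 0/2 · (4,5)O 1/2 · (4,6)X 0/2
Row 5: (5,1)X 3/3 · (5,2)X 2/2 · (5,3)X 3/4 · (5,4)X 1/2
Row 6: (6,1)X 1/1 · (6,3)X 1/2 · (6,4)O 1/3 · (6,6)X 1/1
Row 7: (7,2)O — no occupied neighbors · (7,4)O 1/2 · (7,5)X 1/2 · (7,6)X 2/2
Sum over 28 agents: 1/1 + 0/1 + 1/2 + 0/3 + 2/4 + 1/3 + 1/3 + 0/2 + 2/3 + 1/4 + 1/3 + 3/4 + 2/3 + 1/2 + 0/2 + 1/2 + 0/2 + 3/3 + 2/2 + 3/4 + 1/2 + 1/1 + 1/2 + 1/3 + 1/1 + 1/2 + 1/2 + 2/2 = 173/12; mean = 173/12 ÷ 28 = 173/336 = 0.514880… → 0.515.

0.515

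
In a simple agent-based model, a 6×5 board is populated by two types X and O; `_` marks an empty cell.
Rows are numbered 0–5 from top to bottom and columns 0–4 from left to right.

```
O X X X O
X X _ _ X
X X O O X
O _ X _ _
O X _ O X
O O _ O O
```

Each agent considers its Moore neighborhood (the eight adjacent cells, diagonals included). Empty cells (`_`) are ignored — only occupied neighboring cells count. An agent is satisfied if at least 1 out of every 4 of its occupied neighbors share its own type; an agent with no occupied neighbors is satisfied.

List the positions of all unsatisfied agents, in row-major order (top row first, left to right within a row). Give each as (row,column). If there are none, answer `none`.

(0,0), (0,4), (4,1), (4,4)

Row 0: (0,0)O 0/3 ✗ · (0,1)X 3/4 ✓ · (0,2)X 3/3 ✓ · (0,3)X 2/3 ✓ · (0,4)O 0/2 ✗
Row 1: (1,0)X 4/5 ✓ · (1,1)X 5/7 ✓ · (1,4)X 2/4 ✓
Row 2: (2,0)X 3/4 ✓ · (2,1)X 4/6 ✓ · (2,2)O 1/4 ✓ · (2,3)O 1/4 ✓ · (2,4)X 1/2 ✓
Row 3: (3,0)O 1/4 ✓ · (3,2)X 2/5 ✓
Row 4: (4,0)O 3/4 ✓ · (4,1)X 1/5 ✗ · (4,3)O 2/4 ✓ · (4,4)X 0/3 ✗
Row 5: (5,0)O 2/3 ✓ · (5,1)O 2/3 ✓ · (5,3)O 2/3 ✓ · (5,4)O 2/3 ✓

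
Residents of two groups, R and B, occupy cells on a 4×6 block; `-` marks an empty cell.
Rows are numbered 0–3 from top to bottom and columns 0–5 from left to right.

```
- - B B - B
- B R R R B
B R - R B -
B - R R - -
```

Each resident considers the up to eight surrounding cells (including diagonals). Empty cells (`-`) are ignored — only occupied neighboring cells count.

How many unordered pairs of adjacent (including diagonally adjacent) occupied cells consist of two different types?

15

Scan each occupied cell's neighbors to the right and below (and the two forward diagonals) so each pair is counted once.
Row 0: B(0,2)–B(0,3)= B(0,2)–R(1,2)≠ B(0,2)–R(1,3)≠ B(0,2)–B(1,1)= B(0,3)–R(1,3)≠ B(0,3)–R(1,4)≠ B(0,3)–R(1,2)≠ B(0,5)–B(1,5)= B(0,5)–R(1,4)≠  → 6/9 unlike.
Row 1: B(1,1)–R(1,2)≠ B(1,1)–R(2,1)≠ B(1,1)–B(2,0)= R(1,2)–R(1,3)= R(1,2)–R(2,3)= R(1,2)–R(2,1)= R(1,3)–R(1,4)= R(1,3)–R(2,3)= R(1,3)–B(2,4)≠ R(1,4)–B(1,5)≠ R(1,4)–B(2,4)≠ R(1,4)–R(2,3)= B(1,5)–B(2,4)=  → 5/13 unlike.
Row 2: B(2,0)–R(2,1)≠ B(2,0)–B(3,0)= R(2,1)–R(3,2)= R(2,1)–B(3,0)≠ R(2,3)–B(2,4)≠ R(2,3)–R(3,3)= R(2,3)–R(3,2)= B(2,4)–R(3,3)≠  → 4/8 unlike.
Row 3: R(3,2)–R(3,3)=  → 0/1 unlike.
Total adjacent occupied pairs: 31; unlike-type pairs: 15.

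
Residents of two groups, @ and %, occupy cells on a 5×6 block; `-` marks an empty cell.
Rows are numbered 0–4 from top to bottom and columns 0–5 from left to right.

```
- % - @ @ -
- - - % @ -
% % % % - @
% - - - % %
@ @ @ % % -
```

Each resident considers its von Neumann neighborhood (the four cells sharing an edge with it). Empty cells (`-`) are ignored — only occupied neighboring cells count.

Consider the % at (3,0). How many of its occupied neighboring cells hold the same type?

1

Occupied neighbors of (3,0): (2,0)=%, (4,0)=@.
Same type (%): 1 of 2.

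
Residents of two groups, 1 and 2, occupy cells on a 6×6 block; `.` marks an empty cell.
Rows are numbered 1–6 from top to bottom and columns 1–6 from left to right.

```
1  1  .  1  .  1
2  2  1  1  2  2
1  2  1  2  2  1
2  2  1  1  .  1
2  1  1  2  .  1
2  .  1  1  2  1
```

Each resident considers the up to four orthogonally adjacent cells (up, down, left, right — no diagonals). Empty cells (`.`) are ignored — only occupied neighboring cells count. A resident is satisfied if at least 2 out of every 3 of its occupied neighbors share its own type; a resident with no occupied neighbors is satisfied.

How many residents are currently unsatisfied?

Row 1: (1,1)1 1/2 ✗ · (1,2)1 1/2 ✗ · (1,4)1 1/1 ✓ · (1,6)1 0/1 ✗
Row 2: (2,1)2 1/3 ✗ · (2,2)2 2/4 ✗ · (2,3)1 2/3 ✓ · (2,4)1 2/4 ✗ · (2,5)2 2/3 ✓ · (2,6)2 1/3 ✗
Row 3: (3,1)1 0/3 ✗ · (3,2)2 2/4 ✗ · (3,3)1 2/4 ✗ · (3,4)2 1/4 ✗ · (3,5)2 2/3 ✓ · (3,6)1 1/3 ✗
Row 4: (4,1)2 2/3 ✓ · (4,2)2 2/4 ✗ · (4,3)1 3/4 ✓ · (4,4)1 1/3 ✗ · (4,6)1 2/2 ✓
Row 5: (5,1)2 2/3 ✓ · (5,2)1 1/3 ✗ · (5,3)1 3/4 ✓ · (5,4)2 0/3 ✗ · (5,6)1 2/2 ✓
Row 6: (6,1)2 1/1 ✓ · (6,3)1 2/2 ✓ · (6,4)1 1/3 ✗ · (6,5)2 0/2 ✗ · (6,6)1 1/2 ✗
Unsatisfied: (1,1), (1,2), (1,6), (2,1), (2,2), (2,4), (2,6), (3,1), (3,2), (3,3), (3,4), (3,6), (4,2), (4,4), (5,2), (5,4), (6,4), (6,5), (6,6) — 19 in total.

19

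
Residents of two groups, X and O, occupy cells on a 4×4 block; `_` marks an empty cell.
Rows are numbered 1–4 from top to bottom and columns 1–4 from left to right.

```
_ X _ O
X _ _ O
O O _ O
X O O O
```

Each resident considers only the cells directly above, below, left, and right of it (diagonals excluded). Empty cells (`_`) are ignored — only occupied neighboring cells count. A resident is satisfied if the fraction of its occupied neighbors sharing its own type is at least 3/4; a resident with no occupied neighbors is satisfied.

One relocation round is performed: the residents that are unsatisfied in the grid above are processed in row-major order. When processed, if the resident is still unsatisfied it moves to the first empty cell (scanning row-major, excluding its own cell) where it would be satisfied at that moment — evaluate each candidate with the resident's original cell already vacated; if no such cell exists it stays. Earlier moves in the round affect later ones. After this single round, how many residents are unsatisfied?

0

Initially unsatisfied (in order): (2,1), (3,1), (4,1), (4,2).
  (2,1) → (1,1).
  (3,1) → (2,3).
  (4,1) → (2,1).
  (4,2): now satisfied by earlier moves; stays.
Resulting grid:
X X _ O
X _ O O
_ O _ O
_ O O O
All satisfied now.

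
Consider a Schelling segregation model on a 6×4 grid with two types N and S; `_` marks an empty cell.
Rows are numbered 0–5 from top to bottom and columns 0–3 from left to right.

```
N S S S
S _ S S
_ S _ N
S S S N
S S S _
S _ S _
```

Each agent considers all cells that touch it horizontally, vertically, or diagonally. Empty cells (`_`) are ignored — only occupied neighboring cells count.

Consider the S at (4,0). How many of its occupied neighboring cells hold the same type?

Occupied neighbors of (4,0): (3,0)=S, (3,1)=S, (4,1)=S, (5,0)=S.
Same type (S): 4 of 4.

4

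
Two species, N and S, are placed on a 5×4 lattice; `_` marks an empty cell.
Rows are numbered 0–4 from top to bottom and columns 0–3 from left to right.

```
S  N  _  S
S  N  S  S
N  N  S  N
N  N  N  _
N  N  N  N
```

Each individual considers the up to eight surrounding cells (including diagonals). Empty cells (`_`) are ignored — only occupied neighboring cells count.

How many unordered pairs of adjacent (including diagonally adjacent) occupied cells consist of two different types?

Scan each occupied cell's neighbors to the right and below (and the two forward diagonals) so each pair is counted once.
Row 0: S(0,0)–N(0,1)≠ S(0,0)–S(1,0)= S(0,0)–N(1,1)≠ N(0,1)–N(1,1)= N(0,1)–S(1,2)≠ N(0,1)–S(1,0)≠ S(0,3)–S(1,3)= S(0,3)–S(1,2)=  → 4/8 unlike.
Row 1: S(1,0)–N(1,1)≠ S(1,0)–N(2,0)≠ S(1,0)–N(2,1)≠ N(1,1)–S(1,2)≠ N(1,1)–N(2,1)= N(1,1)–S(2,2)≠ N(1,1)–N(2,0)= S(1,2)–S(1,3)= S(1,2)–S(2,2)= S(1,2)–N(2,3)≠ S(1,2)–N(2,1)≠ S(1,3)–N(2,3)≠ S(1,3)–S(2,2)=  → 8/13 unlike.
Row 2: N(2,0)–N(2,1)= N(2,0)–N(3,0)= N(2,0)–N(3,1)= N(2,1)–S(2,2)≠ N(2,1)–N(3,1)= N(2,1)–N(3,2)= N(2,1)–N(3,0)= S(2,2)–N(2,3)≠ S(2,2)–N(3,2)≠ S(2,2)–N(3,1)≠ N(2,3)–N(3,2)=  → 4/11 unlike.
Row 3: N(3,0)–N(3,1)= N(3,0)–N(4,0)= N(3,0)–N(4,1)= N(3,1)–N(3,2)= N(3,1)–N(4,1)= N(3,1)–N(4,2)= N(3,1)–N(4,0)= N(3,2)–N(4,2)= N(3,2)–N(4,3)= N(3,2)–N(4,1)=  → 0/10 unlike.
Row 4: N(4,0)–N(4,1)= N(4,1)–N(4,2)= N(4,2)–N(4,3)=  → 0/3 unlike.
Total adjacent occupied pairs: 45; unlike-type pairs: 16.

16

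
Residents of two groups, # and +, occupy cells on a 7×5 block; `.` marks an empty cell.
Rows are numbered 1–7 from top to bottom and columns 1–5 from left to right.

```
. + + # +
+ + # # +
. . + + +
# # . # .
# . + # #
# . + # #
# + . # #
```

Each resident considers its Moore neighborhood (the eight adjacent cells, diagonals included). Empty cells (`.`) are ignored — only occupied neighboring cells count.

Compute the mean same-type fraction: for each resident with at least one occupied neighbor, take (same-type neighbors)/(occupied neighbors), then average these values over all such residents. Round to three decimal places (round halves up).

Row 1: (1,2)+ 3/4 · (1,3)+ 2/5 · (1,4)# 2/5 · (1,5)+ 1/3
Row 2: (2,1)+ 2/2 · (2,2)+ 4/5 · (2,3)# 2/7 · (2,4)# 2/8 · (2,5)+ 3/5
Row 3: (3,3)+ 2/6 · (3,4)+ 3/6 · (3,5)+ 2/4
Row 4: (4,1)# 2/2 · (4,2)# 2/4 · (4,4)# 2/6
Row 5: (5,1)# 3/3 · (5,3)+ 1/5 · (5,4)# 4/6 · (5,5)# 4/4
Row 6: (6,1)# 2/3 · (6,3)+ 2/5 · (6,4)# 5/7 · (6,5)# 5/5
Row 7: (7,1)# 1/2 · (7,2)+ 1/3 · (7,4)# 3/4 · (7,5)# 3/3
Sum over 27 residents: 3/4 + 2/5 + 2/5 + 1/3 + 2/2 + 4/5 + 2/7 + 2/8 + 3/5 + 2/6 + 3/6 + 2/4 + 2/2 + 2/4 + 2/6 + 3/3 + 1/5 + 4/6 + 4/4 + 2/3 + 2/5 + 5/7 + 5/5 + 1/2 + 1/3 + 3/4 + 3/3 = 973/60; mean = 973/60 ÷ 27 = 973/1620 = 0.600617… → 0.601.

0.601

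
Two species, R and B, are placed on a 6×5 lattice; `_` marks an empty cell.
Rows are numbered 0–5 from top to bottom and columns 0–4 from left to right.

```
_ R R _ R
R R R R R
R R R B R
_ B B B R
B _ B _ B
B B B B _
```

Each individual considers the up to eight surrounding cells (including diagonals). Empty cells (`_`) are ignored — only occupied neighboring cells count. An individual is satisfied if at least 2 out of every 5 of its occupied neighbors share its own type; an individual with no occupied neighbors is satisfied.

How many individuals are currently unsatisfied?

Row 0: (0,1)R 4/4 ✓ · (0,2)R 4/4 ✓ · (0,4)R 2/2 ✓
Row 1: (1,0)R 4/4 ✓ · (1,1)R 7/7 ✓ · (1,2)R 6/7 ✓ · (1,3)R 6/7 ✓ · (1,4)R 3/4 ✓
Row 2: (2,0)R 3/4 ✓ · (2,1)R 5/7 ✓ · (2,2)R 4/8 ✓ · (2,3)B 2/8 ✗ · (2,4)R 3/5 ✓
Row 3: (3,1)B 3/6 ✓ · (3,2)B 4/6 ✓ · (3,3)B 4/7 ✓ · (3,4)R 1/4 ✗
Row 4: (4,0)B 3/3 ✓ · (4,2)B 6/6 ✓ · (4,4)B 2/3 ✓
Row 5: (5,0)B 2/2 ✓ · (5,1)B 4/4 ✓ · (5,2)B 3/3 ✓ · (5,3)B 3/3 ✓
Unsatisfied: (2,3), (3,4) — 2 in total.

2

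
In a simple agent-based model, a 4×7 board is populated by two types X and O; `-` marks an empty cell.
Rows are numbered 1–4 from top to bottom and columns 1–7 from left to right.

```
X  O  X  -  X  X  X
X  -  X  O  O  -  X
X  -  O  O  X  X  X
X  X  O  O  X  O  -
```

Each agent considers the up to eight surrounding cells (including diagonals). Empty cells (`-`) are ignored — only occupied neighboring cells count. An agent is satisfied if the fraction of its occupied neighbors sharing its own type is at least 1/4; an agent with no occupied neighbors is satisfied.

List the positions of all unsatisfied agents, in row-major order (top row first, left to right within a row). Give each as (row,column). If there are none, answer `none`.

(1,2), (2,3), (4,6)

Row 1: (1,1)X 1/2 ok · (1,2)O 0/4 unhappy · (1,3)X 1/3 ok · (1,5)X 1/3 ok · (1,6)X 3/4 ok · (1,7)X 2/2 ok
Row 2: (2,1)X 2/3 ok · (2,3)X 1/5 unhappy · (2,4)O 3/7 ok · (2,5)O 2/6 ok · (2,7)X 4/4 ok
Row 3: (3,1)X 3/3 ok · (3,3)O 4/6 ok · (3,4)O 5/8 ok · (3,5)X 2/7 ok · (3,6)X 4/6 ok · (3,7)X 2/3 ok
Row 4: (4,1)X 2/2 ok · (4,2)X 2/4 ok · (4,3)O 3/4 ok · (4,4)O 3/5 ok · (4,5)X 2/5 ok · (4,6)O 0/4 unhappy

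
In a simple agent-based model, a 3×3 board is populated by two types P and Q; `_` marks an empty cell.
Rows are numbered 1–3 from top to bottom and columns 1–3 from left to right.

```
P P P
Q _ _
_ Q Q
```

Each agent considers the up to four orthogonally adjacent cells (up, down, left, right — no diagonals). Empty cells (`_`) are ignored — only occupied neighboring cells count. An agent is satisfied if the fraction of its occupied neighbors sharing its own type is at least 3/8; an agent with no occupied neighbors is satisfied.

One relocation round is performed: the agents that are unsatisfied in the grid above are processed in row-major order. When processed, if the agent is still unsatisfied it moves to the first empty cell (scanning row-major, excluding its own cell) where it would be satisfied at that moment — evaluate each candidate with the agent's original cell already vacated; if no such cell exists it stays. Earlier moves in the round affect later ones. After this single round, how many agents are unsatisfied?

Initially unsatisfied (in order): (2,1).
  (2,1) → (2,2).
Resulting grid:
P P P
_ Q _
_ Q Q
All satisfied now.

0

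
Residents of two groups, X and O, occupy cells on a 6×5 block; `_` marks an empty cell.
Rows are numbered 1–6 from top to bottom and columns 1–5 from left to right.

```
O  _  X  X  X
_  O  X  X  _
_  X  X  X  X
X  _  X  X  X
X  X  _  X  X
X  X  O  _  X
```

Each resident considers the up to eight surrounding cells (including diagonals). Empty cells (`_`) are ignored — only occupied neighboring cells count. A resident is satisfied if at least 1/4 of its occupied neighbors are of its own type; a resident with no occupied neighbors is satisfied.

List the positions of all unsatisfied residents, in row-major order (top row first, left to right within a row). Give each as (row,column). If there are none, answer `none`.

(1,1)O 1/1 ✓
(1,3)X 3/4 ✓
(1,4)X 4/4 ✓
(1,5)X 2/2 ✓
(2,2)O 1/5 ✗
(2,3)X 6/7 ✓
(2,4)X 7/7 ✓
(3,2)X 4/5 ✓
(3,3)X 6/7 ✓
(3,4)X 7/7 ✓
(3,5)X 4/4 ✓
(4,1)X 3/3 ✓
(4,3)X 6/6 ✓
(4,4)X 7/7 ✓
(4,5)X 5/5 ✓
(5,1)X 4/4 ✓
(5,2)X 5/6 ✓
(5,4)X 5/6 ✓
(5,5)X 4/4 ✓
(6,1)X 3/3 ✓
(6,2)X 3/4 ✓
(6,3)O 0/3 ✗
(6,5)X 2/2 ✓

(2,2), (6,3)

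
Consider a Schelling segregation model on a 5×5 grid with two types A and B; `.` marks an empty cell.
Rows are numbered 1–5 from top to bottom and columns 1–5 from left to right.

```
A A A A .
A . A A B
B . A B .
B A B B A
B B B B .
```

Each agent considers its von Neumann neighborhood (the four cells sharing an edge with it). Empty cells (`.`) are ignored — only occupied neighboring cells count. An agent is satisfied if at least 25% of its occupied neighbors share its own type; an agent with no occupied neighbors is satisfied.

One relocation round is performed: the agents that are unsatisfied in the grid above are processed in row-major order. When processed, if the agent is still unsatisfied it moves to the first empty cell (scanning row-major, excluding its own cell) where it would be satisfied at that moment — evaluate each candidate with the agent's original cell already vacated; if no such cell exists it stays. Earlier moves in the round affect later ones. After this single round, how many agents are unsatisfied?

0

Initially unsatisfied (in order): (2,5), (4,2), (4,5).
  (2,5) → (3,2).
  (4,2) → (1,5).
  (4,5) → (2,2).
Resulting grid:
A A A A A
A A A A .
B B A B .
B . B B .
B B B B .
All satisfied now.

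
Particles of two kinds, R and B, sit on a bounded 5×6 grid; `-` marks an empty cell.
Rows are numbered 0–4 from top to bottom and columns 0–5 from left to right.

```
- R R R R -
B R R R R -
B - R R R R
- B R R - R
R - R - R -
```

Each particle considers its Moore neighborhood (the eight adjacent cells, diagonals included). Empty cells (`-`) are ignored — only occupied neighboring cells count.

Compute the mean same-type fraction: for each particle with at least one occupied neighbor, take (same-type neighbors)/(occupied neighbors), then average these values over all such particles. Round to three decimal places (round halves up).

0.807

(0,1)R 3/4
(0,2)R 5/5
(0,3)R 5/5
(0,4)R 3/3
(1,0)B 1/3
(1,1)R 4/6
(1,2)R 7/7
(1,3)R 8/8
(1,4)R 6/6
(2,0)B 2/3
(2,2)R 6/7
(2,3)R 7/7
(2,4)R 6/6
(2,5)R 3/3
(3,1)B 1/5
(3,2)R 4/5
(3,3)R 6/6
(3,5)R 3/3
(4,0)R 0/1
(4,2)R 2/3
(4,4)R 2/2
Sum over 21 particles: 3/4 + 5/5 + 5/5 + 3/3 + 1/3 + 4/6 + 7/7 + 8/8 + 6/6 + 2/3 + 6/7 + 7/7 + 6/6 + 3/3 + 1/5 + 4/5 + 6/6 + 3/3 + 0/1 + 2/3 + 2/2 = 1423/84; mean = 1423/84 ÷ 21 = 1423/1764 = 0.806689… → 0.807.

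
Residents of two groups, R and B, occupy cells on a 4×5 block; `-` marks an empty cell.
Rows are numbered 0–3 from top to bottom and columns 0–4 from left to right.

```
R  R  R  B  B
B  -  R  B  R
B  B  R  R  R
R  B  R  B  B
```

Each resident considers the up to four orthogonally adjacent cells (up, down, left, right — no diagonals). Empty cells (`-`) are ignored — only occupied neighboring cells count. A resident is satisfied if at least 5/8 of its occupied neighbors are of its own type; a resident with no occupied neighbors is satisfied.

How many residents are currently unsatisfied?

Row 0: (0,0)R 1/2 unhappy · (0,1)R 2/2 ok · (0,2)R 2/3 ok · (0,3)B 2/3 ok · (0,4)B 1/2 unhappy
Row 1: (1,0)B 1/2 unhappy · (1,2)R 2/3 ok · (1,3)B 1/4 unhappy · (1,4)R 1/3 unhappy
Row 2: (2,0)B 2/3 ok · (2,1)B 2/3 ok · (2,2)R 3/4 ok · (2,3)R 2/4 unhappy · (2,4)R 2/3 ok
Row 3: (3,0)R 0/2 unhappy · (3,1)B 1/3 unhappy · (3,2)R 1/3 unhappy · (3,3)B 1/3 unhappy · (3,4)B 1/2 unhappy
Unsatisfied: (0,0), (0,4), (1,0), (1,3), (1,4), (2,3), (3,0), (3,1), (3,2), (3,3), (3,4) — 11 in total.

11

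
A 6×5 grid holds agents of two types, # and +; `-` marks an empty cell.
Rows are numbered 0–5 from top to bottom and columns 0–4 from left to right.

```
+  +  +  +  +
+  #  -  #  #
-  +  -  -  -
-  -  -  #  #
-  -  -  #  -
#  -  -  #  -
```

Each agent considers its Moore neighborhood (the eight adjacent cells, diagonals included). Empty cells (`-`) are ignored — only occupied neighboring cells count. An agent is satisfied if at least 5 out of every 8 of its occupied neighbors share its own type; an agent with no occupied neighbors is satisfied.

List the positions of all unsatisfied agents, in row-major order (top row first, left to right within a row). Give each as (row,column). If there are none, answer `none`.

(0,2), (0,3), (0,4), (1,1), (1,3), (1,4), (2,1)

(0,0)+ 2/3 satisfied
(0,1)+ 3/4 satisfied
(0,2)+ 2/4 not
(0,3)+ 2/4 not
(0,4)+ 1/3 not
(1,0)+ 3/4 satisfied
(1,1)# 0/5 not
(1,3)# 1/4 not
(1,4)# 1/3 not
(2,1)+ 1/2 not
(3,3)# 2/2 satisfied
(3,4)# 2/2 satisfied
(4,3)# 3/3 satisfied
(5,0)# 0/0 satisfied
(5,3)# 1/1 satisfied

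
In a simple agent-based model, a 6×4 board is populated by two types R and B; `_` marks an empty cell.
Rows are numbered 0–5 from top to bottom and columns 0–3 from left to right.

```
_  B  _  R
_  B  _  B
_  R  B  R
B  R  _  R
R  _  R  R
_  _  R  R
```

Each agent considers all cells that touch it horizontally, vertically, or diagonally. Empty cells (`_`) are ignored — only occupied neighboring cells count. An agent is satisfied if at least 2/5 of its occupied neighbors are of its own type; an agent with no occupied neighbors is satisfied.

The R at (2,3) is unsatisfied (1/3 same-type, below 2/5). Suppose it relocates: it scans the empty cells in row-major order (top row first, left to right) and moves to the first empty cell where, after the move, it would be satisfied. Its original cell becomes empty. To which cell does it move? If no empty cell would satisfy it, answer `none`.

Vacating (2,3). Empty cells in order:
  (0,0): 0/2 same-type → still unsatisfied.
  (0,2): 1/4 same-type → still unsatisfied.
  (1,0): 1/3 same-type → still unsatisfied.
  (1,2): 2/6 same-type → still unsatisfied.
  (2,0): 2/4 same-type → satisfied — stop here.

(2,0)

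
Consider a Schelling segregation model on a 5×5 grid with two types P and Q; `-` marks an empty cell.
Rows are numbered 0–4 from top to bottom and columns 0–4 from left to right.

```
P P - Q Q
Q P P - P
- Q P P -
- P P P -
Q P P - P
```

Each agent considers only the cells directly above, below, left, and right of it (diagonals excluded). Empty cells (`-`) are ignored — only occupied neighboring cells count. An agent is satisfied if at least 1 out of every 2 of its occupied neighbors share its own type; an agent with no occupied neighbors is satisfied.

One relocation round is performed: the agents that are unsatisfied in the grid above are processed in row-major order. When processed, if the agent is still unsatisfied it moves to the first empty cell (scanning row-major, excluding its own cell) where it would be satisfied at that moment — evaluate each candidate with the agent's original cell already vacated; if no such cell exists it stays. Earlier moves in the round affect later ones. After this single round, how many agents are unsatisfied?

0

Initially unsatisfied (in order): (1,0), (1,4), (2,1), (4,0).
  (1,0) → (2,0).
  (1,4) → (0,2).
  (2,1) → (1,4).
  (4,0) → (1,3).
Resulting grid:
P P P Q Q
- P P Q Q
Q - P P -
- P P P -
- P P - P
All satisfied now.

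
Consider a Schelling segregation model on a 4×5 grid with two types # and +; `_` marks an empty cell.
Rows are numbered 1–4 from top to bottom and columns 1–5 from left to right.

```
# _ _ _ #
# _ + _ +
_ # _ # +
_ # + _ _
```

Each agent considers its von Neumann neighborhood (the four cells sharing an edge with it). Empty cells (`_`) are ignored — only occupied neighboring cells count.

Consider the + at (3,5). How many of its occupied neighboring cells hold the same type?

Occupied neighbors of (3,5): (2,5)=+, (3,4)=#.
Same type (+): 1 of 2.

1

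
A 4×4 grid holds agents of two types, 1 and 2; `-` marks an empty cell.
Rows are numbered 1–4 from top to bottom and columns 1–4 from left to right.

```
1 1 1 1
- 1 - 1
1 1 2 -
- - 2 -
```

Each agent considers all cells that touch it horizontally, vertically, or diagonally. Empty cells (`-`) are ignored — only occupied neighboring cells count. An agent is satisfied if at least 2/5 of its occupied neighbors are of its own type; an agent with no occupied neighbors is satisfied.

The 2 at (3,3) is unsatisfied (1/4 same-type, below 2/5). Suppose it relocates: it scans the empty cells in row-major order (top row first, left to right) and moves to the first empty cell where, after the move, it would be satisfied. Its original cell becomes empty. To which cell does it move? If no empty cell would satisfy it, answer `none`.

Vacating (3,3). Empty cells in order:
  (2,1): 0/5 same-type → still unsatisfied.
  (2,3): 0/6 same-type → still unsatisfied.
  (3,4): 1/2 same-type → satisfied — stop here.

(3,4)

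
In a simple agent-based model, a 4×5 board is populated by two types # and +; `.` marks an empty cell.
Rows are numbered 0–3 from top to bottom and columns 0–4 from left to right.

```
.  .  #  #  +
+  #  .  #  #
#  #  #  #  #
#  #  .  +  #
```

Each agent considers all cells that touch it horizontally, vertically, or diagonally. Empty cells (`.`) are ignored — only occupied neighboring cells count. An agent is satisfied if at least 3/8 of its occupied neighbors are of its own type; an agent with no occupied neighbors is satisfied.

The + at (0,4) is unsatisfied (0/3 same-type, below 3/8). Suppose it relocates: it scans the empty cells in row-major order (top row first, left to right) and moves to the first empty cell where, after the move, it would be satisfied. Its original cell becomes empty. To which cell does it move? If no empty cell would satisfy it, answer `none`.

(0,0)

Vacating (0,4). Empty cells in order:
  (0,0): 1/2 same-type → satisfied — stop here.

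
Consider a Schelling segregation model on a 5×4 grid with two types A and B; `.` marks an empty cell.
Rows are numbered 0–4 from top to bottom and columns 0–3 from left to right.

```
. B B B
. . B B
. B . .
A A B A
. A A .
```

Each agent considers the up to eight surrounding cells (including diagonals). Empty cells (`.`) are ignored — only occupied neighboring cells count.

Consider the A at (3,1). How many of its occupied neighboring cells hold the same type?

Occupied neighbors of (3,1): (2,1)=B, (3,0)=A, (3,2)=B, (4,1)=A, (4,2)=A.
Same type (A): 3 of 5.

3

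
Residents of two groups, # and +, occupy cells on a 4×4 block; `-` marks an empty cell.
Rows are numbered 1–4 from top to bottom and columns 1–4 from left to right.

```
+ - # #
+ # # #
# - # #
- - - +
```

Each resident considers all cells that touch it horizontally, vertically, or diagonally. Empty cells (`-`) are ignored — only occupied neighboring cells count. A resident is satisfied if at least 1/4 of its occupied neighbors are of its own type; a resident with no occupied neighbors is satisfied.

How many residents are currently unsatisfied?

(1,1)+ 1/2 ✓
(1,3)# 4/4 ✓
(1,4)# 3/3 ✓
(2,1)+ 1/3 ✓
(2,2)# 4/6 ✓
(2,3)# 6/6 ✓
(2,4)# 5/5 ✓
(3,1)# 1/2 ✓
(3,3)# 4/5 ✓
(3,4)# 3/4 ✓
(4,4)+ 0/2 ✗
Unsatisfied: (4,4) — 1 in total.

1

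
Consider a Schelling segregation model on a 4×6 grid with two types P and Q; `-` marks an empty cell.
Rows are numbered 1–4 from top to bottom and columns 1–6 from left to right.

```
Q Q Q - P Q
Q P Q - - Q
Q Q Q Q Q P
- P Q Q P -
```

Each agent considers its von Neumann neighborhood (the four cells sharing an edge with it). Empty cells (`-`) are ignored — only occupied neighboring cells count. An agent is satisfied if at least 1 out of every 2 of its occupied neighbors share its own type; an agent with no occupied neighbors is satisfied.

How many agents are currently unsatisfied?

6

(1,1)Q 2/2 ok
(1,2)Q 2/3 ok
(1,3)Q 2/2 ok
(1,5)P 0/1 unhappy
(1,6)Q 1/2 ok
(2,1)Q 2/3 ok
(2,2)P 0/4 unhappy
(2,3)Q 2/3 ok
(2,6)Q 1/2 ok
(3,1)Q 2/2 ok
(3,2)Q 2/4 ok
(3,3)Q 4/4 ok
(3,4)Q 3/3 ok
(3,5)Q 1/3 unhappy
(3,6)P 0/2 unhappy
(4,2)P 0/2 unhappy
(4,3)Q 2/3 ok
(4,4)Q 2/3 ok
(4,5)P 0/2 unhappy
Unsatisfied: (1,5), (2,2), (3,5), (3,6), (4,2), (4,5) — 6 in total.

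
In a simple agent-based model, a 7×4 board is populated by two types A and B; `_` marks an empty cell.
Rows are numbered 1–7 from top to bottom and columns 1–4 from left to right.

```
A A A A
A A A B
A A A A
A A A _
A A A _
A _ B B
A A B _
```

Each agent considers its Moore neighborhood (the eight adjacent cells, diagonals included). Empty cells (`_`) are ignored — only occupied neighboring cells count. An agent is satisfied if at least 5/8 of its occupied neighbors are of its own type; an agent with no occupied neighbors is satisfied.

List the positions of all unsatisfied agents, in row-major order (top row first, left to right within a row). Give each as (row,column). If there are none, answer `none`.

(1,1)A 3/3 ✓
(1,2)A 5/5 ✓
(1,3)A 4/5 ✓
(1,4)A 2/3 ✓
(2,1)A 5/5 ✓
(2,2)A 8/8 ✓
(2,3)A 7/8 ✓
(2,4)B 0/5 ✗
(3,1)A 5/5 ✓
(3,2)A 8/8 ✓
(3,3)A 6/7 ✓
(3,4)A 3/4 ✓
(4,1)A 5/5 ✓
(4,2)A 8/8 ✓
(4,3)A 6/6 ✓
(5,1)A 4/4 ✓
(5,2)A 6/7 ✓
(5,3)A 3/5 ✗
(6,1)A 4/4 ✓
(6,3)B 2/5 ✗
(6,4)B 2/3 ✓
(7,1)A 2/2 ✓
(7,2)A 2/4 ✗
(7,3)B 2/3 ✓

(2,4), (5,3), (6,3), (7,2)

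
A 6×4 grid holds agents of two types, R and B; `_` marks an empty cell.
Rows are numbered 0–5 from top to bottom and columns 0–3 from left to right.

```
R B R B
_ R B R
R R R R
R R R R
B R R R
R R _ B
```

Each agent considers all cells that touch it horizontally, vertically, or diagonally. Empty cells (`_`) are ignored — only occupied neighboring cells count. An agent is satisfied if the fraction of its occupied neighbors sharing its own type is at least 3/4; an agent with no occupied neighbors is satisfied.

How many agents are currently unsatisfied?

10

(0,0)R 1/2 not
(0,1)B 1/4 not
(0,2)R 2/5 not
(0,3)B 1/3 not
(1,1)R 5/7 not
(1,2)B 2/8 not
(1,3)R 3/5 not
(2,0)R 4/4 satisfied
(2,1)R 6/7 satisfied
(2,2)R 7/8 satisfied
(2,3)R 4/5 satisfied
(3,0)R 4/5 satisfied
(3,1)R 7/8 satisfied
(3,2)R 8/8 satisfied
(3,3)R 5/5 satisfied
(4,0)B 0/5 not
(4,1)R 6/7 satisfied
(4,2)R 6/7 satisfied
(4,3)R 3/4 satisfied
(5,0)R 2/3 not
(5,1)R 3/4 satisfied
(5,3)B 0/2 not
Unsatisfied: (0,0), (0,1), (0,2), (0,3), (1,1), (1,2), (1,3), (4,0), (5,0), (5,3) — 10 in total.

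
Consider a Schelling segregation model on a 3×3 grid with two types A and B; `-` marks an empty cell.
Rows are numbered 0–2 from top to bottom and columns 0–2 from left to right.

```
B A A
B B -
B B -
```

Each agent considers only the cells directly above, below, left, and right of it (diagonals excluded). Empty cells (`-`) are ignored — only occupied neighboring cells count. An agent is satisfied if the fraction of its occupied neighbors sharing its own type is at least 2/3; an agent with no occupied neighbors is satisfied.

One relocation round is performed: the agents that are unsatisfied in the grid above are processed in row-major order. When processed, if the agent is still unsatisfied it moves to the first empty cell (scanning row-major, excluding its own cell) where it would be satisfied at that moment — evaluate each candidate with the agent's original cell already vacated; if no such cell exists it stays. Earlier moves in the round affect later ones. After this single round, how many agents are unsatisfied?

1

Initially unsatisfied (in order): (0,0), (0,1).
  (0,0) → (2,2).
  (0,1): no empty cell satisfies it; stays.
Resulting grid:
- A A
B B -
B B B
Unsatisfied now: (0,1).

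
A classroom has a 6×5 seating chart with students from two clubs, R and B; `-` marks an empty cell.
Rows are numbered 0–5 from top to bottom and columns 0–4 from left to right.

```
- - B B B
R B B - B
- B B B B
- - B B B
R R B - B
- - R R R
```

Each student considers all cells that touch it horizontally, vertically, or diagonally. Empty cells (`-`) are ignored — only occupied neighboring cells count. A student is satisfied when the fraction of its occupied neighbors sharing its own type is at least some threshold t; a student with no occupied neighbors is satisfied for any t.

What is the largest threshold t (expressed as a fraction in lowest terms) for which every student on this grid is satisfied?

0/1

Row 0: (0,2)B 3/3 · (0,3)B 4/4 · (0,4)B 2/2
Row 1: (1,0)R 0/2 · (1,1)B 4/5 · (1,2)B 6/6 · (1,4)B 4/4
Row 2: (2,1)B 4/5 · (2,2)B 6/6 · (2,3)B 7/7 · (2,4)B 4/4
Row 3: (3,2)B 5/6 · (3,3)B 7/7 · (3,4)B 4/4
Row 4: (4,0)R 1/1 · (4,1)R 2/4 · (4,2)B 2/5 · (4,4)B 2/4
Row 5: (5,2)R 2/3 · (5,3)R 2/4 · (5,4)R 1/2
The smallest same-type fraction is 0/2 at (1,0), which reduces to 0/1. Any threshold above that leaves this student unsatisfied.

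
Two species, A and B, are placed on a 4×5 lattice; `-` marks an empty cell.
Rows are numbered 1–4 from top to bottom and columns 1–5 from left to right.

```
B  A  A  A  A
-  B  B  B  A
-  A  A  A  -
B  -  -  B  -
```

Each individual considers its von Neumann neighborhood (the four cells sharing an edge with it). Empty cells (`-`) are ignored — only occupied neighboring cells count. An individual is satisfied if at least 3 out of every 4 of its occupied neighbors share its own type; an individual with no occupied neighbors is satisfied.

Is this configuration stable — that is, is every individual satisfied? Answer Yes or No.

No

(1,1)B 0/1 not
(1,2)A 1/3 not
(1,3)A 2/3 not
(1,4)A 2/3 not
(1,5)A 2/2 satisfied
(2,2)B 1/3 not
(2,3)B 2/4 not
(2,4)B 1/4 not
(2,5)A 1/2 not
(3,2)A 1/2 not
(3,3)A 2/3 not
(3,4)A 1/3 not
(4,1)B 0/0 satisfied
(4,4)B 0/1 not
For instance (1,1) has only 0/1 same-type neighbors, below 3/4.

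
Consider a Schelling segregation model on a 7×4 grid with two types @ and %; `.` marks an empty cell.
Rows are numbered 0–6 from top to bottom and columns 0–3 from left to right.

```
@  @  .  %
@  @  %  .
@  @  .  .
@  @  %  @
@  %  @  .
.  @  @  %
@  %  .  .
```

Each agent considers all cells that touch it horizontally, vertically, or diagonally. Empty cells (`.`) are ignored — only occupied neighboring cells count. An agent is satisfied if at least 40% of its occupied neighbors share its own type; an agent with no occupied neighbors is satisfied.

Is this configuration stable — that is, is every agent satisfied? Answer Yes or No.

(0,0)@ 3/3 ok
(0,1)@ 3/4 ok
(0,3)% 1/1 ok
(1,0)@ 5/5 ok
(1,1)@ 5/6 ok
(1,2)% 1/4 unhappy
(2,0)@ 5/5 ok
(2,1)@ 5/7 ok
(3,0)@ 4/5 ok
(3,1)@ 5/7 ok
(3,2)% 1/5 unhappy
(3,3)@ 1/2 ok
(4,0)@ 3/4 ok
(4,1)% 1/7 unhappy
(4,2)@ 4/7 ok
(5,1)@ 4/6 ok
(5,2)@ 2/5 ok
(5,3)% 0/2 unhappy
(6,0)@ 1/2 ok
(6,1)% 0/3 unhappy
For instance (1,2) has only 1/4 same-type neighbors, below 2/5.

No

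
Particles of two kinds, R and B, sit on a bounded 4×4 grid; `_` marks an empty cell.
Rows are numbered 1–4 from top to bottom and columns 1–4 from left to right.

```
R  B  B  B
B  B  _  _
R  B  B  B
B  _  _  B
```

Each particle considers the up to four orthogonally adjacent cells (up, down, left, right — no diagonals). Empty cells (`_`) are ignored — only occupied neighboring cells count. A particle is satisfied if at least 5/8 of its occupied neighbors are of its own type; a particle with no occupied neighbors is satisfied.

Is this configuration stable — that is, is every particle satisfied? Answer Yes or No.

Row 1: (1,1)R 0/2 unhappy · (1,2)B 2/3 ok · (1,3)B 2/2 ok · (1,4)B 1/1 ok
Row 2: (2,1)B 1/3 unhappy · (2,2)B 3/3 ok
Row 3: (3,1)R 0/3 unhappy · (3,2)B 2/3 ok · (3,3)B 2/2 ok · (3,4)B 2/2 ok
Row 4: (4,1)B 0/1 unhappy · (4,4)B 1/1 ok
For instance (1,1) has only 0/2 same-type neighbors, below 5/8.

No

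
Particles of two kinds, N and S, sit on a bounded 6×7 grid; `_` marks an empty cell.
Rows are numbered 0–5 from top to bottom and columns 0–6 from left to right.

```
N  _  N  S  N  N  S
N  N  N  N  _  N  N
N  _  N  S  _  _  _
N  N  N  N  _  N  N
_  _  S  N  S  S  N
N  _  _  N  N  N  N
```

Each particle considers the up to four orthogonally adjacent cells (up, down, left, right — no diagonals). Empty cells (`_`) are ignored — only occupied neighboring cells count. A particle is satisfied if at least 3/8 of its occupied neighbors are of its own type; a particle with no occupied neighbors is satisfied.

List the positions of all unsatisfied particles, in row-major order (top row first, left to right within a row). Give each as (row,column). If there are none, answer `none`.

(0,3), (0,6), (1,3), (2,3), (4,2), (4,4), (4,5)

Row 0: (0,0)N 1/1 ok · (0,2)N 1/2 ok · (0,3)S 0/3 unhappy · (0,4)N 1/2 ok · (0,5)N 2/3 ok · (0,6)S 0/2 unhappy
Row 1: (1,0)N 3/3 ok · (1,1)N 2/2 ok · (1,2)N 4/4 ok · (1,3)N 1/3 unhappy · (1,5)N 2/2 ok · (1,6)N 1/2 ok
Row 2: (2,0)N 2/2 ok · (2,2)N 2/3 ok · (2,3)S 0/3 unhappy
Row 3: (3,0)N 2/2 ok · (3,1)N 2/2 ok · (3,2)N 3/4 ok · (3,3)N 2/3 ok · (3,5)N 1/2 ok · (3,6)N 2/2 ok
Row 4: (4,2)S 0/2 unhappy · (4,3)N 2/4 ok · (4,4)S 1/3 unhappy · (4,5)S 1/4 unhappy · (4,6)N 2/3 ok
Row 5: (5,0)N 0/0 ok · (5,3)N 2/2 ok · (5,4)N 2/3 ok · (5,5)N 2/3 ok · (5,6)N 2/2 ok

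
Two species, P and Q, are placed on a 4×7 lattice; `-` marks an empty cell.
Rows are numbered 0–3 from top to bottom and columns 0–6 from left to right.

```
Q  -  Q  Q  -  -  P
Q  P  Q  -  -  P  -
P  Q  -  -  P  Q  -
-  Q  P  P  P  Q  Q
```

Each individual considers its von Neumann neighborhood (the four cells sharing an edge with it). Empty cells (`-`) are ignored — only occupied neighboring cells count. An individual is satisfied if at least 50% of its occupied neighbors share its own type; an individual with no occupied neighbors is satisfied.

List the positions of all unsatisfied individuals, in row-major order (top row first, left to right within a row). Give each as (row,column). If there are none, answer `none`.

Row 0: (0,0)Q 1/1 ✓ · (0,2)Q 2/2 ✓ · (0,3)Q 1/1 ✓ · (0,6)P 0/0 ✓
Row 1: (1,0)Q 1/3 ✗ · (1,1)P 0/3 ✗ · (1,2)Q 1/2 ✓ · (1,5)P 0/1 ✗
Row 2: (2,0)P 0/2 ✗ · (2,1)Q 1/3 ✗ · (2,4)P 1/2 ✓ · (2,5)Q 1/3 ✗
Row 3: (3,1)Q 1/2 ✓ · (3,2)P 1/2 ✓ · (3,3)P 2/2 ✓ · (3,4)P 2/3 ✓ · (3,5)Q 2/3 ✓ · (3,6)Q 1/1 ✓

(1,0), (1,1), (1,5), (2,0), (2,1), (2,5)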